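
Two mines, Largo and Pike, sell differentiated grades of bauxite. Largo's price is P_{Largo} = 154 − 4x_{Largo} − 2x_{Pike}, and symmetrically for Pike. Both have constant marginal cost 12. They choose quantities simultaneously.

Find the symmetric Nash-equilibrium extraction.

14.2

Mine Largo's profit: π = x_{Largo}(154 − 4x_{Largo} − 2x_{Pike}) − 12x_{Largo}.
∂π/∂x_{Largo} = 142 − 8x_{Largo} − 2x_{Pike} = 0 ⇒ x_{Largo} = 17.75 − 0.25x_{Pike}.
By symmetry x_{Pike} = x_{Largo}; substituting into the reaction function, 1.25x_{Largo} = 17.75 and x_{Largo} = 14.2.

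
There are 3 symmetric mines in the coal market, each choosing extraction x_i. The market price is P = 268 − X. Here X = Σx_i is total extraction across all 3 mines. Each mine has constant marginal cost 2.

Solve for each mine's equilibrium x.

A representative mine's profit is π_i = x_i(268 − X) − 2x_i, with X = x_i + Σ_{j≠i} x_j.
First-order condition: 266 − 2x_i − Σ_{j≠i} x_j = 0.
In a symmetric equilibrium every mine chooses the same x, so Σ_{j≠i} x_j = 2x. The condition becomes 266 − 4x = 0, giving x = 266/4 = 66.5.

66.5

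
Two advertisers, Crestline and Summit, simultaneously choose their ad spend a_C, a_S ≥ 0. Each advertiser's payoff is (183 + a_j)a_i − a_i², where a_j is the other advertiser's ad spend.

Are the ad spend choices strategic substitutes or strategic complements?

Crestline's payoff is (183 + a_S)a_C − a_C².
∂π/∂a_C = 183 + a_S − 2a_C = 0, so a_C = 91.5 + 0.5a_S.
The best-response slope da_C/da_S = 0.5 > 0: the reaction function is upward-sloping, so the choices are strategic complements.

strategic complements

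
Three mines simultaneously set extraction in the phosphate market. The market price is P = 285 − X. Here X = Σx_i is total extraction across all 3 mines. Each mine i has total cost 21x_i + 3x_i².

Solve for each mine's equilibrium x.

26.4

A representative mine's profit is π_i = x_i(285 − X) − 21x_i − 3x_i², with X = x_i + Σ_{j≠i} x_j.
First-order condition: 264 − 8x_i − Σ_{j≠i} x_j = 0.
In a symmetric equilibrium every mine chooses the same x, so Σ_{j≠i} x_j = 2x. The condition becomes 264 − 10x = 0, giving x = 264/10 = 26.4.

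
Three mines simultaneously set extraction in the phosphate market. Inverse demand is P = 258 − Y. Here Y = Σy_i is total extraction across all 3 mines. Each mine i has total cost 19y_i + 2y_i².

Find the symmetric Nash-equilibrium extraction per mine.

29.875

A representative mine's profit is π_i = y_i(258 − Y) − 19y_i − 2y_i², with Y = y_i + Σ_{j≠i} y_j.
First-order condition: 239 − 6y_i − Σ_{j≠i} y_j = 0.
Imposing symmetry (y_j = y for all j) turns Σ_{j≠i} y_j into 2y, so 239 = 8y and y = 29.875.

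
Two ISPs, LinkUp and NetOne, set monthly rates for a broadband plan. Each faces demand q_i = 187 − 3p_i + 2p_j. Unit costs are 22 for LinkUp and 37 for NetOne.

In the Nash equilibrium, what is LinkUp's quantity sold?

LinkUp's profit: π = (p_{LinkUp} − 22)(187 − 3p_{LinkUp} + 2p_{NetOne}).
∂π/∂p_{LinkUp} = 253 − 6p_{LinkUp} + 2p_{NetOne} = 0 ⇒ p_{LinkUp} = 253/6 + (1/3)p_{NetOne}.
Similarly p_{NetOne} = 149/3 + (1/3)p_{LinkUp}.
Substituting the second reaction function into the first: p_{LinkUp} = 253/6 + (1/3)(149/3 + (1/3)p_{LinkUp}), which gives (8/9)p_{LinkUp} = 1057/18 ⇒ p_{LinkUp} = 66.0625.
Then p_{NetOne} = 149/3 + (1/3)·66.0625 = 71.6875.
q_{LinkUp} = 187 − 3·66.0625 + 2·71.6875 = 132.1875.

132.1875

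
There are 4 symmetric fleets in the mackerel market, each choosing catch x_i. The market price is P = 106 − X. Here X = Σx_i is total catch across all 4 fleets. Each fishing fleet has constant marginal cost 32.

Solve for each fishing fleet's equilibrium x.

14.8

A representative fishing fleet's profit is π_i = x_i(106 − X) − 32x_i, with X = x_i + Σ_{j≠i} x_j.
First-order condition: 74 − 2x_i − Σ_{j≠i} x_j = 0.
Imposing symmetry (x_j = x for all j) turns Σ_{j≠i} x_j into 3x, so 74 = 5x and x = 14.8.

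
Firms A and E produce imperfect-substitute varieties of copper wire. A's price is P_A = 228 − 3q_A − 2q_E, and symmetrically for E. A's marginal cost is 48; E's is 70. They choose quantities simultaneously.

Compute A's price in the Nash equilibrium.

Firm A's profit: π = q_A(228 − 3q_A − 2q_E) − 48q_A.
∂π/∂q_A = 180 − 6q_A − 2q_E = 0 ⇒ q_A = 30 − (1/3)q_E.
Similarly q_E = 79/3 − (1/3)q_A.
Plugging q_E into A's best response: q_A = 30 − (1/3)(79/3 − (1/3)q_A) ⇒ (8/9)q_A = 191/9, so q_A = 23.875.
Then q_E = 79/3 − (1/3)·23.875 = 18.375.
P_A = 228 − 3·23.875 − 2·18.375 = 119.625.

119.625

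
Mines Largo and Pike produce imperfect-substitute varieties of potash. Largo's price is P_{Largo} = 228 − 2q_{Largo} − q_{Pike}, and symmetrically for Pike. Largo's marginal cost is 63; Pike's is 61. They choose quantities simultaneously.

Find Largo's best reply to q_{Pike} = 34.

Mine Largo's profit: π = q_{Largo}(228 − 2q_{Largo} − q_{Pike}) − 63q_{Largo}.
∂π/∂q_{Largo} = 165 − 4q_{Largo} − q_{Pike} = 0 ⇒ q_{Largo} = 41.25 − 0.25q_{Pike}.
At q_{Pike} = 34: q_{Largo} = 41.25 − 0.25·34 = 32.75.

32.75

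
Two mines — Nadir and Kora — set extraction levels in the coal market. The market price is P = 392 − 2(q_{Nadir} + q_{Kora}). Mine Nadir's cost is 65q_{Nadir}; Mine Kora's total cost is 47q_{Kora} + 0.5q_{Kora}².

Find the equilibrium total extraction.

104.4375

Mine Nadir's profit: π = q_{Nadir}(392 − 2(q_{Nadir} + q_{Kora})) − 65q_{Nadir}.
∂π/∂q_{Nadir} = 327 − 4q_{Nadir} − 2q_{Kora} = 0, so q_{Nadir} = 81.75 − 0.5q_{Kora}.
For Kora: ∂π/∂q_{Kora} = 345 − 5q_{Kora} − 2q_{Nadir} = 0 ⇒ q_{Kora} = 69 − 0.4q_{Nadir}.
Substituting the second reaction function into the first: q_{Nadir} = 81.75 − 0.5(69 − 0.4q_{Nadir}), which gives 0.8q_{Nadir} = 47.25 ⇒ q_{Nadir} = 59.0625.
Then q_{Kora} = 69 − 0.4·59.0625 = 45.375.
Total extraction: 59.0625 + 45.375 = 104.4375.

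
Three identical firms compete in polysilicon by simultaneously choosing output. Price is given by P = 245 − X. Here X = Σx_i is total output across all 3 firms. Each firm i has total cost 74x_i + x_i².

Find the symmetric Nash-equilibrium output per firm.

28.5

A representative firm's profit is π_i = x_i(245 − X) − 74x_i − x_i², with X = x_i + Σ_{j≠i} x_j.
First-order condition: 171 − 4x_i − Σ_{j≠i} x_j = 0.
In a symmetric equilibrium every firm chooses the same x, so Σ_{j≠i} x_j = 2x. The condition becomes 171 − 6x = 0, giving x = 171/6 = 28.5.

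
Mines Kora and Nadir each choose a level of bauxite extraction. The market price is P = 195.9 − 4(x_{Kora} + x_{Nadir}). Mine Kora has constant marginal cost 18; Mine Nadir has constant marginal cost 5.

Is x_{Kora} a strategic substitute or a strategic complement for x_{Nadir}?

strategic substitutes

Mine Kora's profit: π = x_{Kora}(195.9 − 4(x_{Kora} + x_{Nadir})) − 18x_{Kora}.
∂π/∂x_{Kora} = 177.9 − 8x_{Kora} − 4x_{Nadir} = 0, so x_{Kora} = 22.2375 − 0.5x_{Nadir}.
The best-response slope dx_{Kora}/dx_{Nadir} = −0.5 < 0: the reaction function is downward-sloping, so the choices are strategic substitutes.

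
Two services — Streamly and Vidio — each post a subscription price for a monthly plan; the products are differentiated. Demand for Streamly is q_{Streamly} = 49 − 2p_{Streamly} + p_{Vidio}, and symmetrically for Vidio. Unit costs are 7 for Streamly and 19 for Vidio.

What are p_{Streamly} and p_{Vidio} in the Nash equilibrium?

Streamly's profit: π = (p_{Streamly} − 7)(49 − 2p_{Streamly} + p_{Vidio}).
∂π/∂p_{Streamly} = 63 − 4p_{Streamly} + p_{Vidio} = 0 ⇒ p_{Streamly} = 15.75 + 0.25p_{Vidio}.
Similarly p_{Vidio} = 21.75 + 0.25p_{Streamly}.
Plugging p_{Vidio} into Streamly's best response: p_{Streamly} = 15.75 + 0.25(21.75 + 0.25p_{Streamly}) ⇒ 0.9375p_{Streamly} = 21.1875, so p_{Streamly} = 22.6.
Then p_{Vidio} = 21.75 + 0.25·22.6 = 27.4.

22.6, 27.4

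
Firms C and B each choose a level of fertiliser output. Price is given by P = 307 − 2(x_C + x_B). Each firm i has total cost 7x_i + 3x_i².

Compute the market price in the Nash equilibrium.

Firm C's profit: π = x_C(307 − 2(x_C + x_B)) − 7x_C − 3x_C².
∂π/∂x_C = 300 − 10x_C − 2x_B = 0, so x_C = 30 − 0.2x_B.
The game is symmetric, so in equilibrium x_B = x_C: the reaction function gives 1.2x_C = 30, hence x_C = 25.
Equilibrium price: P = 307 − 2·50 = 207.

207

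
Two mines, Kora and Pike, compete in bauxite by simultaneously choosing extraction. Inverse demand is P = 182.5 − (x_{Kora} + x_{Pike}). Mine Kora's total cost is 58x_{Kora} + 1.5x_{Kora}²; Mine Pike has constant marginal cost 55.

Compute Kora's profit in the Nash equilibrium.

Mine Kora's profit: π = x_{Kora}(182.5 − (x_{Kora} + x_{Pike})) − 58x_{Kora} − 1.5x_{Kora}².
∂π/∂x_{Kora} = 124.5 − 5x_{Kora} − x_{Pike} = 0, so x_{Kora} = 24.9 − 0.2x_{Pike}.
For Pike: ∂π/∂x_{Pike} = 127.5 − 2x_{Pike} − x_{Kora} = 0 ⇒ x_{Pike} = 63.75 − 0.5x_{Kora}.
Solving the two reaction functions simultaneously: (1 − (−0.2)(−0.5))x_{Kora} = 24.9 − 0.2·63.75, so 0.9x_{Kora} = 12.15 and x_{Kora} = 13.5.
Then x_{Pike} = 63.75 − 0.5·13.5 = 57.
Price P = 182.5 − 70.5 = 112.
Kora's profit: (112 − 58)·13.5 − 1.5(13.5)² = 455.625.

455.625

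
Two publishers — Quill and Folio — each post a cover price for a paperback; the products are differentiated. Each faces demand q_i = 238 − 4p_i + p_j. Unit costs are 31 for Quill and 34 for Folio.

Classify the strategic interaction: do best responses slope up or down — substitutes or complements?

Quill's profit: π = (p_{Quill} − 31)(238 − 4p_{Quill} + p_{Folio}).
∂π/∂p_{Quill} = 362 − 8p_{Quill} + p_{Folio} = 0 ⇒ p_{Quill} = 45.25 + 0.125p_{Folio}.
The best-response slope dp_{Quill}/dp_{Folio} = 0.125 > 0: the reaction function is upward-sloping, so the choices are strategic complements.

strategic complements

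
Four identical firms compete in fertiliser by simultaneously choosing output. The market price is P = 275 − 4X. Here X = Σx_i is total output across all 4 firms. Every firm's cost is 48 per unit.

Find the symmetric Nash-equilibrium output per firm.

11.35

A representative firm's profit is π_i = x_i(275 − 4X) − 48x_i, with X = x_i + Σ_{j≠i} x_j.
First-order condition: 227 − 8x_i − 4Σ_{j≠i} x_j = 0.
In a symmetric equilibrium every firm chooses the same x, so Σ_{j≠i} x_j = 3x. The condition becomes 227 − 20x = 0, giving x = 227/20 = 11.35.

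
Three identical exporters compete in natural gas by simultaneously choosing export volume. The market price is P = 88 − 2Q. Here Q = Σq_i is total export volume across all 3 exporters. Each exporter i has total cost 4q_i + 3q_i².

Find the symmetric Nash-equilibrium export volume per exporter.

A representative exporter's profit is π_i = q_i(88 − 2Q) − 4q_i − 3q_i², with Q = q_i + Σ_{j≠i} q_j.
First-order condition: 84 − 10q_i − 2Σ_{j≠i} q_j = 0.
In a symmetric equilibrium every exporter chooses the same q, so Σ_{j≠i} q_j = 2q. The condition becomes 84 − 14q = 0, giving q = 84/14 = 6.

6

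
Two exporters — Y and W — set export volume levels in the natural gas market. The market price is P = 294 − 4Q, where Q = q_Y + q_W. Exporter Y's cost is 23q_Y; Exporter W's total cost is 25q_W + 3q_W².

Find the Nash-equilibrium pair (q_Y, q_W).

Exporter Y's profit: π = q_Y(294 − 4(q_Y + q_W)) − 23q_Y.
∂π/∂q_Y = 271 − 8q_Y − 4q_W = 0, so q_Y = 33.875 − 0.5q_W.
For W: ∂π/∂q_W = 269 − 14q_W − 4q_Y = 0 ⇒ q_W = 269/14 − (2/7)q_Y.
Solving the two reaction functions simultaneously: (1 − (−0.5)(−2/7))q_Y = 33.875 − 0.5·(269/14), so (6/7)q_Y = 1359/56 and q_Y = 28.3125.
Then q_W = 269/14 − (2/7)·28.3125 = 11.125.

28.3125, 11.125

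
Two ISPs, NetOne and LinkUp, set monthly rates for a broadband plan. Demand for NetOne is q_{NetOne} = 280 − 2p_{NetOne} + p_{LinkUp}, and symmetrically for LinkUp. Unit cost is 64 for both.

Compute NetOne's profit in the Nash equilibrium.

10368

NetOne's profit: π = (p_{NetOne} − 64)(280 − 2p_{NetOne} + p_{LinkUp}).
∂π/∂p_{NetOne} = 408 − 4p_{NetOne} + p_{LinkUp} = 0 ⇒ p_{NetOne} = 102 + 0.25p_{LinkUp}.
The game is symmetric, so in equilibrium p_{LinkUp} = p_{NetOne}: the reaction function gives 0.75p_{NetOne} = 102, hence p_{NetOne} = 136.
q_{NetOne} = 280 − 2·136 + 136 = 144.
Profit = (136 − 64)·144 = 10368.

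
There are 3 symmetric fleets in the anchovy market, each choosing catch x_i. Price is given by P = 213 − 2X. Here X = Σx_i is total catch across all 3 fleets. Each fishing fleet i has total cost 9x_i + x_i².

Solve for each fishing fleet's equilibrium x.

20.4

A representative fishing fleet's profit is π_i = x_i(213 − 2X) − 9x_i − x_i², with X = x_i + Σ_{j≠i} x_j.
First-order condition: 204 − 6x_i − 2Σ_{j≠i} x_j = 0.
In a symmetric equilibrium every fishing fleet chooses the same x, so Σ_{j≠i} x_j = 2x. The condition becomes 204 − 10x = 0, giving x = 204/10 = 20.4.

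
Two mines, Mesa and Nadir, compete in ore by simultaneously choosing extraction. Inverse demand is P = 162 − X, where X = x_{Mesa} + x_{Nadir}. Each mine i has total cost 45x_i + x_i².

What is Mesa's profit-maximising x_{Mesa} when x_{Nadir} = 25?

23

Mine Mesa's profit: π = x_{Mesa}(162 − (x_{Mesa} + x_{Nadir})) − 45x_{Mesa} − x_{Mesa}².
∂π/∂x_{Mesa} = 117 − 4x_{Mesa} − x_{Nadir} = 0, so x_{Mesa} = 29.25 − 0.25x_{Nadir}.
At x_{Nadir} = 25: x_{Mesa} = 29.25 − 0.25·25 = 23.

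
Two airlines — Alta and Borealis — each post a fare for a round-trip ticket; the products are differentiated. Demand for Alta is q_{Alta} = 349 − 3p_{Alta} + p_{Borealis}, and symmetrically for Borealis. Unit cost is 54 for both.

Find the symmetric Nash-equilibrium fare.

Alta's profit: π = (p_{Alta} − 54)(349 − 3p_{Alta} + p_{Borealis}).
∂π/∂p_{Alta} = 511 − 6p_{Alta} + p_{Borealis} = 0 ⇒ p_{Alta} = 511/6 + (1/6)p_{Borealis}.
By symmetry p_{Borealis} = p_{Alta}; substituting into the reaction function, (5/6)p_{Alta} = 511/6 and p_{Alta} = 102.2.

102.2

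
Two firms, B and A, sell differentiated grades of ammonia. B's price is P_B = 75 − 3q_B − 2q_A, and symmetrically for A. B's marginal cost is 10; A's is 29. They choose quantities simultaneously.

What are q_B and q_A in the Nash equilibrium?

Firm B's profit: π = q_B(75 − 3q_B − 2q_A) − 10q_B.
∂π/∂q_B = 65 − 6q_B − 2q_A = 0 ⇒ q_B = 65/6 − (1/3)q_A.
Similarly q_A = 23/3 − (1/3)q_B.
Solving the two reaction functions simultaneously: (1 − (−1/3)(−1/3))q_B = 65/6 − (1/3)·(23/3), so (8/9)q_B = 149/18 and q_B = 9.3125.
Then q_A = 23/3 − (1/3)·9.3125 = 4.5625.

9.3125, 4.5625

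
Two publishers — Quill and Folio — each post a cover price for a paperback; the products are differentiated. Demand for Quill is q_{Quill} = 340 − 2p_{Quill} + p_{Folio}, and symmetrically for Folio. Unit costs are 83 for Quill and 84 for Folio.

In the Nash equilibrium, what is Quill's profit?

Quill's profit: π = (p_{Quill} − 83)(340 − 2p_{Quill} + p_{Folio}).
∂π/∂p_{Quill} = 506 − 4p_{Quill} + p_{Folio} = 0 ⇒ p_{Quill} = 126.5 + 0.25p_{Folio}.
Similarly p_{Folio} = 127 + 0.25p_{Quill}.
Substituting the second reaction function into the first: p_{Quill} = 126.5 + 0.25(127 + 0.25p_{Quill}), which gives 0.9375p_{Quill} = 158.25 ⇒ p_{Quill} = 168.8.
Then p_{Folio} = 127 + 0.25·168.8 = 169.2.
q_{Quill} = 340 − 2·168.8 + 169.2 = 171.6.
Profit = (168.8 − 83)·171.6 = 14723.28.

14723.28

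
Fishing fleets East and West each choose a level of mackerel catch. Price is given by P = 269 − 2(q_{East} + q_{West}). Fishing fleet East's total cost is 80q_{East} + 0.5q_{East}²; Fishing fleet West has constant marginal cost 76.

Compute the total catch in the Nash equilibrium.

59.8125

Fishing fleet East's profit: π = q_{East}(269 − 2(q_{East} + q_{West})) − 80q_{East} − 0.5q_{East}².
∂π/∂q_{East} = 189 − 5q_{East} − 2q_{West} = 0, so q_{East} = 37.8 − 0.4q_{West}.
For West: ∂π/∂q_{West} = 193 − 4q_{West} − 2q_{East} = 0 ⇒ q_{West} = 48.25 − 0.5q_{East}.
Substituting the second reaction function into the first: q_{East} = 37.8 − 0.4(48.25 − 0.5q_{East}), which gives 0.8q_{East} = 18.5 ⇒ q_{East} = 23.125.
Then q_{West} = 48.25 − 0.5·23.125 = 36.6875.
Total catch: 23.125 + 36.6875 = 59.8125.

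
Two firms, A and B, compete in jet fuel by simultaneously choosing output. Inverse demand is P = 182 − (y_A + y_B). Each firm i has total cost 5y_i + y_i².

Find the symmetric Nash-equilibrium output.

Firm A's profit: π = y_A(182 − (y_A + y_B)) − 5y_A − y_A².
∂π/∂y_A = 177 − 4y_A − y_B = 0, so y_A = 44.25 − 0.25y_B.
Setting y_A = y_B in the reaction function: y_A = 44.25 − 0.25y_A, so y_A = 44.25 / 1.25 = 35.4.

35.4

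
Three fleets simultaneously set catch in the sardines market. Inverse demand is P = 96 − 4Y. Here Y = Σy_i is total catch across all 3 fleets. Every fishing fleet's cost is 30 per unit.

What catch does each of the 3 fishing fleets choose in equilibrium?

A representative fishing fleet's profit is π_i = y_i(96 − 4Y) − 30y_i, with Y = y_i + Σ_{j≠i} y_j.
First-order condition: 66 − 8y_i − 4Σ_{j≠i} y_j = 0.
With identical fishing fleets, set every y_j = y: then 66 − 8y − 8y = 0, i.e. y = 66/16 = 4.125.

4.125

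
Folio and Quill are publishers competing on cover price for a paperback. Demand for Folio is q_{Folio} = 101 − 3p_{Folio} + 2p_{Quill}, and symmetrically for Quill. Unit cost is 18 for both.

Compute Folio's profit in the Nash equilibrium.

1291.6875

Folio's profit: π = (p_{Folio} − 18)(101 − 3p_{Folio} + 2p_{Quill}).
∂π/∂p_{Folio} = 155 − 6p_{Folio} + 2p_{Quill} = 0 ⇒ p_{Folio} = 155/6 + (1/3)p_{Quill}.
Setting p_{Folio} = p_{Quill} in the reaction function: p_{Folio} = 155/6 + (1/3)p_{Folio}, so p_{Folio} = (155/6) / (2/3) = 38.75.
q_{Folio} = 101 − 3·38.75 + 2·38.75 = 62.25.
Profit = (38.75 − 18)·62.25 = 1291.6875.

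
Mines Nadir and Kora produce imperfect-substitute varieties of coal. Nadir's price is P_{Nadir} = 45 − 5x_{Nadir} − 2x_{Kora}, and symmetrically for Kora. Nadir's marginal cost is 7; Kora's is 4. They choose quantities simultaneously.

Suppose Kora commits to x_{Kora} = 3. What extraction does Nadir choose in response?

3.2

Mine Nadir's profit: π = x_{Nadir}(45 − 5x_{Nadir} − 2x_{Kora}) − 7x_{Nadir}.
∂π/∂x_{Nadir} = 38 − 10x_{Nadir} − 2x_{Kora} = 0 ⇒ x_{Nadir} = 3.8 − 0.2x_{Kora}.
At x_{Kora} = 3: x_{Nadir} = 3.8 − 0.2·3 = 3.2.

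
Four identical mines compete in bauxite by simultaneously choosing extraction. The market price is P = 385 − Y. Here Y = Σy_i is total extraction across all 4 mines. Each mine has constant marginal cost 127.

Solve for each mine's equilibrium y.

A representative mine's profit is π_i = y_i(385 − Y) − 127y_i, with Y = y_i + Σ_{j≠i} y_j.
First-order condition: 258 − 2y_i − Σ_{j≠i} y_j = 0.
Imposing symmetry (y_j = y for all j) turns Σ_{j≠i} y_j into 3y, so 258 = 5y and y = 51.6.

51.6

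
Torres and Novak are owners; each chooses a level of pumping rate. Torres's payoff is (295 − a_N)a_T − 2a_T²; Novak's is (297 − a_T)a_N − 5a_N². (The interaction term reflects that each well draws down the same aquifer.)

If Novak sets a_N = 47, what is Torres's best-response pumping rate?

62

Expanding Torres's payoff: 295a_T − a_Na_T − 2a_T².
∂π/∂a_T = 295 − a_N − 4a_T = 0, so a_T = 73.75 − 0.25a_N.
At a_N = 47: a_T = 73.75 − 0.25·47 = 62.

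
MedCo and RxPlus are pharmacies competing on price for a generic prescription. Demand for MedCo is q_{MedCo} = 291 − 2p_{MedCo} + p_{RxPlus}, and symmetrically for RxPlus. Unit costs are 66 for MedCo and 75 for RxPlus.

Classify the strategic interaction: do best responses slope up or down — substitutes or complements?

MedCo's profit: π = (p_{MedCo} − 66)(291 − 2p_{MedCo} + p_{RxPlus}).
∂π/∂p_{MedCo} = 423 − 4p_{MedCo} + p_{RxPlus} = 0 ⇒ p_{MedCo} = 105.75 + 0.25p_{RxPlus}.
The best-response slope dp_{MedCo}/dp_{RxPlus} = 0.25 > 0: the reaction function is upward-sloping, so the choices are strategic complements.

strategic complements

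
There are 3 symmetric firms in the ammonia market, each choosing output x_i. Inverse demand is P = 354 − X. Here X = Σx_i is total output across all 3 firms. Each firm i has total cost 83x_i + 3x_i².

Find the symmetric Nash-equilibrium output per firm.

27.1

A representative firm's profit is π_i = x_i(354 − X) − 83x_i − 3x_i², with X = x_i + Σ_{j≠i} x_j.
First-order condition: 271 − 8x_i − Σ_{j≠i} x_j = 0.
In a symmetric equilibrium every firm chooses the same x, so Σ_{j≠i} x_j = 2x. The condition becomes 271 − 10x = 0, giving x = 271/10 = 27.1.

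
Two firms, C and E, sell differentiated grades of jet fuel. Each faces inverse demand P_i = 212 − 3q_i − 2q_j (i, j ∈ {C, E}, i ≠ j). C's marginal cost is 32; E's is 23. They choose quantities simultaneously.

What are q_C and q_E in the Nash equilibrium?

Firm C's profit: π = q_C(212 − 3q_C − 2q_E) − 32q_C.
∂π/∂q_C = 180 − 6q_C − 2q_E = 0 ⇒ q_C = 30 − (1/3)q_E.
Similarly q_E = 31.5 − (1/3)q_C.
Plugging q_E into C's best response: q_C = 30 − (1/3)(31.5 − (1/3)q_C) ⇒ (8/9)q_C = 19.5, so q_C = 21.9375.
Then q_E = 31.5 − (1/3)·21.9375 = 24.1875.

21.9375, 24.1875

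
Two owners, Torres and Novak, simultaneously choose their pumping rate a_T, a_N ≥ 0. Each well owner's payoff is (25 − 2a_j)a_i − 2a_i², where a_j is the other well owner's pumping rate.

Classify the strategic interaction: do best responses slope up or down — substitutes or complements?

Torres's payoff is (25 − 2a_N)a_T − 2a_T².
∂π/∂a_T = 25 − 2a_N − 4a_T = 0, so a_T = 6.25 − 0.5a_N.
The best-response slope da_T/da_N = −0.5 < 0: the reaction function is downward-sloping, so the choices are strategic substitutes.

strategic substitutes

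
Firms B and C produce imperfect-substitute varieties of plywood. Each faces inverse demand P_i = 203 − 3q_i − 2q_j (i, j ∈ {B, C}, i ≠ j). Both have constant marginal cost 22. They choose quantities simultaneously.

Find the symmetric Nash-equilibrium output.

22.625

Firm B's profit: π = q_B(203 − 3q_B − 2q_C) − 22q_B.
∂π/∂q_B = 181 − 6q_B − 2q_C = 0 ⇒ q_B = 181/6 − (1/3)q_C.
By symmetry q_C = q_B; substituting into the reaction function, (4/3)q_B = 181/6 and q_B = 22.625.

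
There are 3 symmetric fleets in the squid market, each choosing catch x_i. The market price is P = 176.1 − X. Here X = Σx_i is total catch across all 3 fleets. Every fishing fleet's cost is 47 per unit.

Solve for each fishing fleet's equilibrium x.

32.275

A representative fishing fleet's profit is π_i = x_i(176.1 − X) − 47x_i, with X = x_i + Σ_{j≠i} x_j.
First-order condition: 129.1 − 2x_i − Σ_{j≠i} x_j = 0.
Imposing symmetry (x_j = x for all j) turns Σ_{j≠i} x_j into 2x, so 129.1 = 4x and x = 32.275.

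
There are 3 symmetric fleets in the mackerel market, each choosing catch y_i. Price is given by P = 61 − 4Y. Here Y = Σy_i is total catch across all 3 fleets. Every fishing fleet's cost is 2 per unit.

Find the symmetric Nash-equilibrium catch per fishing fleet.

A representative fishing fleet's profit is π_i = y_i(61 − 4Y) − 2y_i, with Y = y_i + Σ_{j≠i} y_j.
First-order condition: 59 − 8y_i − 4Σ_{j≠i} y_j = 0.
Imposing symmetry (y_j = y for all j) turns Σ_{j≠i} y_j into 2y, so 59 = 16y and y = 3.6875.

3.6875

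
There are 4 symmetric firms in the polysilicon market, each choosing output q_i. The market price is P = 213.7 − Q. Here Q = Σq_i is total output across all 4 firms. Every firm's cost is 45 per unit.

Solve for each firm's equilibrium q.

33.74

A representative firm's profit is π_i = q_i(213.7 − Q) − 45q_i, with Q = q_i + Σ_{j≠i} q_j.
First-order condition: 168.7 − 2q_i − Σ_{j≠i} q_j = 0.
Imposing symmetry (q_j = q for all j) turns Σ_{j≠i} q_j into 3q, so 168.7 = 5q and q = 33.74.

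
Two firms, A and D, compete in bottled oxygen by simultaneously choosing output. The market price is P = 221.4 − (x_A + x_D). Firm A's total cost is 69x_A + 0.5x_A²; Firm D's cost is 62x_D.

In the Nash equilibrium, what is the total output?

94.24

Firm A's profit: π = x_A(221.4 − (x_A + x_D)) − 69x_A − 0.5x_A².
∂π/∂x_A = 152.4 − 3x_A − x_D = 0, so x_A = 50.8 − (1/3)x_D.
For D: ∂π/∂x_D = 159.4 − 2x_D − x_A = 0 ⇒ x_D = 79.7 − 0.5x_A.
Solving the two reaction functions simultaneously: (1 − (−1/3)(−0.5))x_A = 50.8 − (1/3)·79.7, so (5/6)x_A = 727/30 and x_A = 29.08.
Then x_D = 79.7 − 0.5·29.08 = 65.16.
Total output: 29.08 + 65.16 = 94.24.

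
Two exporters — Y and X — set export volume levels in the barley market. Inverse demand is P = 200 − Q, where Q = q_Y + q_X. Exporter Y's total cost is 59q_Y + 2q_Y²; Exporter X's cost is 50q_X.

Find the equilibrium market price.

Exporter Y's profit: π = q_Y(200 − (q_Y + q_X)) − 59q_Y − 2q_Y².
∂π/∂q_Y = 141 − 6q_Y − q_X = 0, so q_Y = 23.5 − (1/6)q_X.
For X: ∂π/∂q_X = 150 − 2q_X − q_Y = 0 ⇒ q_X = 75 − 0.5q_Y.
Solving the two reaction functions simultaneously: (1 − (−1/6)(−0.5))q_Y = 23.5 − (1/6)·75, so (11/12)q_Y = 11 and q_Y = 12.
Then q_X = 75 − 0.5·12 = 69.
Equilibrium price: P = 200 − 81 = 119.

119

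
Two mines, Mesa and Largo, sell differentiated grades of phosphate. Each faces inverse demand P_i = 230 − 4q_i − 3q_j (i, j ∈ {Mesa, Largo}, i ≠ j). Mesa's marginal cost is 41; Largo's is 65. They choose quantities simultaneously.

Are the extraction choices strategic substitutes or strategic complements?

Mine Mesa's profit: π = q_{Mesa}(230 − 4q_{Mesa} − 3q_{Largo}) − 41q_{Mesa}.
∂π/∂q_{Mesa} = 189 − 8q_{Mesa} − 3q_{Largo} = 0 ⇒ q_{Mesa} = 23.625 − 0.375q_{Largo}.
The best-response slope dq_{Mesa}/dq_{Largo} = −0.375 < 0: the reaction function is downward-sloping, so the choices are strategic substitutes.

strategic substitutes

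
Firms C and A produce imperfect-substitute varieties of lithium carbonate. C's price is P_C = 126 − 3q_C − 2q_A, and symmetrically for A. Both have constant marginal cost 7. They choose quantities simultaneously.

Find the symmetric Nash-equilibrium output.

Firm C's profit: π = q_C(126 − 3q_C − 2q_A) − 7q_C.
∂π/∂q_C = 119 − 6q_C − 2q_A = 0 ⇒ q_C = 119/6 − (1/3)q_A.
The game is symmetric, so in equilibrium q_A = q_C: the reaction function gives (4/3)q_C = 119/6, hence q_C = 14.875.

14.875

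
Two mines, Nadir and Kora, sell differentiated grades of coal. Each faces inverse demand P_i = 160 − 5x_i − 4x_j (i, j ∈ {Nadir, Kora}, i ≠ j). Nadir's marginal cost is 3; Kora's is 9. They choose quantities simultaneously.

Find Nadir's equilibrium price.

Mine Nadir's profit: π = x_{Nadir}(160 − 5x_{Nadir} − 4x_{Kora}) − 3x_{Nadir}.
∂π/∂x_{Nadir} = 157 − 10x_{Nadir} − 4x_{Kora} = 0 ⇒ x_{Nadir} = 15.7 − 0.4x_{Kora}.
Similarly x_{Kora} = 15.1 − 0.4x_{Nadir}.
Plugging x_{Kora} into Nadir's best response: x_{Nadir} = 15.7 − 0.4(15.1 − 0.4x_{Nadir}) ⇒ 0.84x_{Nadir} = 9.66, so x_{Nadir} = 11.5.
Then x_{Kora} = 15.1 − 0.4·11.5 = 10.5.
P_{Nadir} = 160 − 5·11.5 − 4·10.5 = 60.5.

60.5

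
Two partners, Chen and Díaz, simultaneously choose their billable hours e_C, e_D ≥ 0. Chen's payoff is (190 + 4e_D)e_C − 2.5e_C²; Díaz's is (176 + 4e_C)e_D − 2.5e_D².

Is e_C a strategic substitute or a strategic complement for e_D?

Expanding Chen's payoff: 190e_C + 4e_De_C − 2.5e_C².
∂π/∂e_C = 190 + 4e_D − 5e_C = 0, so e_C = 38 + 0.8e_D.
The best-response slope de_C/de_D = 0.8 > 0: the reaction function is upward-sloping, so the choices are strategic complements.

strategic complements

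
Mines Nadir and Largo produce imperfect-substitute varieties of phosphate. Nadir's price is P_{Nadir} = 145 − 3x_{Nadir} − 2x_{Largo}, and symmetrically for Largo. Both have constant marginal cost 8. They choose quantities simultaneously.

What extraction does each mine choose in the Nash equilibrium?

17.125

Mine Nadir's profit: π = x_{Nadir}(145 − 3x_{Nadir} − 2x_{Largo}) − 8x_{Nadir}.
∂π/∂x_{Nadir} = 137 − 6x_{Nadir} − 2x_{Largo} = 0 ⇒ x_{Nadir} = 137/6 − (1/3)x_{Largo}.
Setting x_{Nadir} = x_{Largo} in the reaction function: x_{Nadir} = 137/6 − (1/3)x_{Nadir}, so x_{Nadir} = (137/6) / (4/3) = 17.125.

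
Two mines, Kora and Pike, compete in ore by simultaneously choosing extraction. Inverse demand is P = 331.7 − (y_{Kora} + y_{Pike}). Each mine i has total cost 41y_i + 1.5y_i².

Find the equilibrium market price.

Mine Kora's profit: π = y_{Kora}(331.7 − (y_{Kora} + y_{Pike})) − 41y_{Kora} − 1.5y_{Kora}².
∂π/∂y_{Kora} = 290.7 − 5y_{Kora} − y_{Pike} = 0, so y_{Kora} = 58.14 − 0.2y_{Pike}.
The game is symmetric, so in equilibrium y_{Pike} = y_{Kora}: the reaction function gives 1.2y_{Kora} = 58.14, hence y_{Kora} = 48.45.
Equilibrium price: P = 331.7 − 96.9 = 234.8.

234.8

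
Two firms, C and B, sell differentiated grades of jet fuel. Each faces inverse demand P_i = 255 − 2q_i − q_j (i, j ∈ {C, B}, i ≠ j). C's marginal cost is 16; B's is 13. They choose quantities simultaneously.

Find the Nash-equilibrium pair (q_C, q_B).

47.6, 48.6

Firm C's profit: π = q_C(255 − 2q_C − q_B) − 16q_C.
∂π/∂q_C = 239 − 4q_C − q_B = 0 ⇒ q_C = 59.75 − 0.25q_B.
Similarly q_B = 60.5 − 0.25q_C.
Solving the two reaction functions simultaneously: (1 − (−0.25)(−0.25))q_C = 59.75 − 0.25·60.5, so 0.9375q_C = 44.625 and q_C = 47.6.
Then q_B = 60.5 − 0.25·47.6 = 48.6.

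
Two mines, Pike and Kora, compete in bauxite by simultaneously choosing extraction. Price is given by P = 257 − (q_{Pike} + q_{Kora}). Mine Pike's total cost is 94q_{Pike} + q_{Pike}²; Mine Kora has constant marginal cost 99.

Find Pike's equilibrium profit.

1152

Mine Pike's profit: π = q_{Pike}(257 − (q_{Pike} + q_{Kora})) − 94q_{Pike} − q_{Pike}².
∂π/∂q_{Pike} = 163 − 4q_{Pike} − q_{Kora} = 0, so q_{Pike} = 40.75 − 0.25q_{Kora}.
For Kora: ∂π/∂q_{Kora} = 158 − 2q_{Kora} − q_{Pike} = 0 ⇒ q_{Kora} = 79 − 0.5q_{Pike}.
Plugging q_{Kora} into Pike's best response: q_{Pike} = 40.75 − 0.25(79 − 0.5q_{Pike}) ⇒ 0.875q_{Pike} = 21, so q_{Pike} = 24.
Then q_{Kora} = 79 − 0.5·24 = 67.
Price P = 257 − 91 = 166.
Pike's profit: (166 − 94)·24 − (24)² = 1152.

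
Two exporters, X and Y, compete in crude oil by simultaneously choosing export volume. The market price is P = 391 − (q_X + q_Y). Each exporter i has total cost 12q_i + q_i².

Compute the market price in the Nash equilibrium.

239.4

Exporter X's profit: π = q_X(391 − (q_X + q_Y)) − 12q_X − q_X².
∂π/∂q_X = 379 − 4q_X − q_Y = 0, so q_X = 94.75 − 0.25q_Y.
By symmetry q_Y = q_X; substituting into the reaction function, 1.25q_X = 94.75 and q_X = 75.8.
Equilibrium price: P = 391 − 151.6 = 239.4.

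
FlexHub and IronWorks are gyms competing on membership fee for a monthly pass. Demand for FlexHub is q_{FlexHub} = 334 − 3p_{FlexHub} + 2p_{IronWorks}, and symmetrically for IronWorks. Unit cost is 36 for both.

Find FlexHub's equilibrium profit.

16650.75

FlexHub's profit: π = (p_{FlexHub} − 36)(334 − 3p_{FlexHub} + 2p_{IronWorks}).
∂π/∂p_{FlexHub} = 442 − 6p_{FlexHub} + 2p_{IronWorks} = 0 ⇒ p_{FlexHub} = 221/3 + (1/3)p_{IronWorks}.
By symmetry p_{IronWorks} = p_{FlexHub}; substituting into the reaction function, (2/3)p_{FlexHub} = 221/3 and p_{FlexHub} = 110.5.
q_{FlexHub} = 334 − 3·110.5 + 2·110.5 = 223.5.
Profit = (110.5 − 36)·223.5 = 16650.75.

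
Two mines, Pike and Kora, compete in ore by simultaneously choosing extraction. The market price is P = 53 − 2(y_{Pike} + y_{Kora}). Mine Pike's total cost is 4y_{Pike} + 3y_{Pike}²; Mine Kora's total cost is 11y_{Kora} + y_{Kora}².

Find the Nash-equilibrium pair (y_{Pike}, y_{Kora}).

3.75, 5.75

Mine Pike's profit: π = y_{Pike}(53 − 2(y_{Pike} + y_{Kora})) − 4y_{Pike} − 3y_{Pike}².
∂π/∂y_{Pike} = 49 − 10y_{Pike} − 2y_{Kora} = 0, so y_{Pike} = 4.9 − 0.2y_{Kora}.
For Kora: ∂π/∂y_{Kora} = 42 − 6y_{Kora} − 2y_{Pike} = 0 ⇒ y_{Kora} = 7 − (1/3)y_{Pike}.
Solving the two reaction functions simultaneously: (1 − (−0.2)(−1/3))y_{Pike} = 4.9 − 0.2·7, so (14/15)y_{Pike} = 3.5 and y_{Pike} = 3.75.
Then y_{Kora} = 7 − (1/3)·3.75 = 5.75.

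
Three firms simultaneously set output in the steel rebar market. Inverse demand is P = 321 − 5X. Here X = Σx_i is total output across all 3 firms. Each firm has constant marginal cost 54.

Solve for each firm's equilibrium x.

A representative firm's profit is π_i = x_i(321 − 5X) − 54x_i, with X = x_i + Σ_{j≠i} x_j.
First-order condition: 267 − 10x_i − 5Σ_{j≠i} x_j = 0.
With identical firms, set every x_j = x: then 267 − 10x − 10x = 0, i.e. x = 267/20 = 13.35.

13.35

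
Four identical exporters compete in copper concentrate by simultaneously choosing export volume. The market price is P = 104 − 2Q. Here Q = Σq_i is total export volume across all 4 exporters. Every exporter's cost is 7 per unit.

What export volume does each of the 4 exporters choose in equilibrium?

A representative exporter's profit is π_i = q_i(104 − 2Q) − 7q_i, with Q = q_i + Σ_{j≠i} q_j.
First-order condition: 97 − 4q_i − 2Σ_{j≠i} q_j = 0.
In a symmetric equilibrium every exporter chooses the same q, so Σ_{j≠i} q_j = 3q. The condition becomes 97 − 10q = 0, giving q = 97/10 = 9.7.

9.7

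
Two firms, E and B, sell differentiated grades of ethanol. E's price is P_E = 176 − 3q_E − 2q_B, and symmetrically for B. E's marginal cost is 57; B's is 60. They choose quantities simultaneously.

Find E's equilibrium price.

102.1875

Firm E's profit: π = q_E(176 − 3q_E − 2q_B) − 57q_E.
∂π/∂q_E = 119 − 6q_E − 2q_B = 0 ⇒ q_E = 119/6 − (1/3)q_B.
Similarly q_B = 58/3 − (1/3)q_E.
Solving the two reaction functions simultaneously: (1 − (−1/3)(−1/3))q_E = 119/6 − (1/3)·(58/3), so (8/9)q_E = 241/18 and q_E = 15.0625.
Then q_B = 58/3 − (1/3)·15.0625 = 14.3125.
P_E = 176 − 3·15.0625 − 2·14.3125 = 102.1875.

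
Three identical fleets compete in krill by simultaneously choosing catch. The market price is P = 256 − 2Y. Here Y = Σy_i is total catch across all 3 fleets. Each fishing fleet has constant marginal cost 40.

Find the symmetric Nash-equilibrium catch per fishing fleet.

A representative fishing fleet's profit is π_i = y_i(256 − 2Y) − 40y_i, with Y = y_i + Σ_{j≠i} y_j.
First-order condition: 216 − 4y_i − 2Σ_{j≠i} y_j = 0.
With identical fishing fleets, set every y_j = y: then 216 − 4y − 4y = 0, i.e. y = 216/8 = 27.

27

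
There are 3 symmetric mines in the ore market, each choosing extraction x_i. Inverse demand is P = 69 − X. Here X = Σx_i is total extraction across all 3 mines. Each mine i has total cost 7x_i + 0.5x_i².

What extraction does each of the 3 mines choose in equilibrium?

A representative mine's profit is π_i = x_i(69 − X) − 7x_i − 0.5x_i², with X = x_i + Σ_{j≠i} x_j.
First-order condition: 62 − 3x_i − Σ_{j≠i} x_j = 0.
In a symmetric equilibrium every mine chooses the same x, so Σ_{j≠i} x_j = 2x. The condition becomes 62 − 5x = 0, giving x = 62/5 = 12.4.

12.4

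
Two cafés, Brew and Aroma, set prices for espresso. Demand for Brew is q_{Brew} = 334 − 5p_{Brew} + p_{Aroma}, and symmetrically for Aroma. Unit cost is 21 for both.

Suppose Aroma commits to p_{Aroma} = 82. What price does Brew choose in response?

Brew's profit: π = (p_{Brew} − 21)(334 − 5p_{Brew} + p_{Aroma}).
∂π/∂p_{Brew} = 439 − 10p_{Brew} + p_{Aroma} = 0 ⇒ p_{Brew} = 43.9 + 0.1p_{Aroma}.
At p_{Aroma} = 82: p_{Brew} = 43.9 + 0.1·82 = 52.1.

52.1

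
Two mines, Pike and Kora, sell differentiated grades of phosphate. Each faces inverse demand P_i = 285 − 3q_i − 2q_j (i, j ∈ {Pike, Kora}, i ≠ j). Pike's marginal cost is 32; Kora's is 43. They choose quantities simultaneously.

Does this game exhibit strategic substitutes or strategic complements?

strategic substitutes

Mine Pike's profit: π = q_{Pike}(285 − 3q_{Pike} − 2q_{Kora}) − 32q_{Pike}.
∂π/∂q_{Pike} = 253 − 6q_{Pike} − 2q_{Kora} = 0 ⇒ q_{Pike} = 253/6 − (1/3)q_{Kora}.
The best-response slope dq_{Pike}/dq_{Kora} = −1/3 < 0: the reaction function is downward-sloping, so the choices are strategic substitutes.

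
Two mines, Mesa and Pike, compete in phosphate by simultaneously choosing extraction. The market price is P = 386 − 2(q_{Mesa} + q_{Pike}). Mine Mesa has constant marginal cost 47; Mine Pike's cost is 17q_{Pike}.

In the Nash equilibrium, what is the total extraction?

Mine Mesa's profit: π = q_{Mesa}(386 − 2(q_{Mesa} + q_{Pike})) − 47q_{Mesa}.
∂π/∂q_{Mesa} = 339 − 4q_{Mesa} − 2q_{Pike} = 0, so q_{Mesa} = 84.75 − 0.5q_{Pike}.
By the same steps for Pike: q_{Pike} = 92.25 − 0.5q_{Mesa}.
Plugging q_{Pike} into Mesa's best response: q_{Mesa} = 84.75 − 0.5(92.25 − 0.5q_{Mesa}) ⇒ 0.75q_{Mesa} = 38.625, so q_{Mesa} = 51.5.
Then q_{Pike} = 92.25 − 0.5·51.5 = 66.5.
Total extraction: 51.5 + 66.5 = 118.

118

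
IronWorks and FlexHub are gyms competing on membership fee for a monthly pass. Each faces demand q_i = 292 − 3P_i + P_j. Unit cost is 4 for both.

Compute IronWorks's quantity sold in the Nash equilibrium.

170.4

IronWorks's profit: π = (P_{IronWorks} − 4)(292 − 3P_{IronWorks} + P_{FlexHub}).
∂π/∂P_{IronWorks} = 304 − 6P_{IronWorks} + P_{FlexHub} = 0 ⇒ P_{IronWorks} = 152/3 + (1/6)P_{FlexHub}.
Setting P_{IronWorks} = P_{FlexHub} in the reaction function: P_{IronWorks} = 152/3 + (1/6)P_{IronWorks}, so P_{IronWorks} = (152/3) / (5/6) = 60.8.
q_{IronWorks} = 292 − 3·60.8 + 60.8 = 170.4.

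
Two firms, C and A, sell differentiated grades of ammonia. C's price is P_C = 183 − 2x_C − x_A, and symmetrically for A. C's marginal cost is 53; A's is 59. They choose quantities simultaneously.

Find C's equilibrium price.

Firm C's profit: π = x_C(183 − 2x_C − x_A) − 53x_C.
∂π/∂x_C = 130 − 4x_C − x_A = 0 ⇒ x_C = 32.5 − 0.25x_A.
Similarly x_A = 31 − 0.25x_C.
Substituting the second reaction function into the first: x_C = 32.5 − 0.25(31 − 0.25x_C), which gives 0.9375x_C = 24.75 ⇒ x_C = 26.4.
Then x_A = 31 − 0.25·26.4 = 24.4.
P_C = 183 − 2·26.4 − 24.4 = 105.8.

105.8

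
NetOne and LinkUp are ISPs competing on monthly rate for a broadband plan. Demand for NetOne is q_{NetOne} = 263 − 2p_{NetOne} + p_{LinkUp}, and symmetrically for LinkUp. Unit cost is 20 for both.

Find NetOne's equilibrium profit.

NetOne's profit: π = (p_{NetOne} − 20)(263 − 2p_{NetOne} + p_{LinkUp}).
∂π/∂p_{NetOne} = 303 − 4p_{NetOne} + p_{LinkUp} = 0 ⇒ p_{NetOne} = 75.75 + 0.25p_{LinkUp}.
The game is symmetric, so in equilibrium p_{LinkUp} = p_{NetOne}: the reaction function gives 0.75p_{NetOne} = 75.75, hence p_{NetOne} = 101.
q_{NetOne} = 263 − 2·101 + 101 = 162.
Profit = (101 − 20)·162 = 13122.

13122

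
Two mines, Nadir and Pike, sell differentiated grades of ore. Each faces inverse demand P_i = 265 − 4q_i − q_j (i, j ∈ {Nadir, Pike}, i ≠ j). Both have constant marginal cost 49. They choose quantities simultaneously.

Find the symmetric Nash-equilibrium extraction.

Mine Nadir's profit: π = q_{Nadir}(265 − 4q_{Nadir} − q_{Pike}) − 49q_{Nadir}.
∂π/∂q_{Nadir} = 216 − 8q_{Nadir} − q_{Pike} = 0 ⇒ q_{Nadir} = 27 − 0.125q_{Pike}.
The game is symmetric, so in equilibrium q_{Pike} = q_{Nadir}: the reaction function gives 1.125q_{Nadir} = 27, hence q_{Nadir} = 24.

24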